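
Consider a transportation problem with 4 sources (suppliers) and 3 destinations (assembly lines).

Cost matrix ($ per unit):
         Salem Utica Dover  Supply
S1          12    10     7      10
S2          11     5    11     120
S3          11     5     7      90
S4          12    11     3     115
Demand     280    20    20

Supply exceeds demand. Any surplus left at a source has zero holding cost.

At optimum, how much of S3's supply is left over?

0

An optimal plan:
  S1–Salem: 10 × $12 = $120
  S2–Salem: 100 × $11 = $1100
  S2–Utica: 20 × $5 = $100
  S3–Salem: 90 × $11 = $990
  S4–Salem: 80 × $12 = $960
  S4–Dover: 20 × $3 = $60
Total cost = $3330.
S3 ships 90 of its 90, leaving 0.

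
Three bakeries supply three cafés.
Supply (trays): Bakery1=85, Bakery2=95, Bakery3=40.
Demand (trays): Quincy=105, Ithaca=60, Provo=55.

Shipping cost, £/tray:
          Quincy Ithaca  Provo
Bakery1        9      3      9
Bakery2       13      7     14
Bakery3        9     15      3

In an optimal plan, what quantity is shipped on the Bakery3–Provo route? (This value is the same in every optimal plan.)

The minimum-cost plan:
  Bakery1–Quincy: 10 × £9 = £90
  Bakery1–Ithaca: 60 × £3 = £180
  Bakery1–Provo: 15 × £9 = £135
  Bakery2–Quincy: 95 × £13 = £1235
  Bakery3–Provo: 40 × £3 = £120
Total cost = £1760.
So Bakery3→Provo carries 40 trays.

40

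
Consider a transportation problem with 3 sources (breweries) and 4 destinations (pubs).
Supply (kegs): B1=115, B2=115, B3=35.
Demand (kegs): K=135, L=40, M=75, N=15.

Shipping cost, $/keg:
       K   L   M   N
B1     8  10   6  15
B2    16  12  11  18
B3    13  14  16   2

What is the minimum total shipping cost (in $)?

2515

An optimal shipping plan:
  B1–K: 115 kegs
  B2–L: 40 kegs
  B2–M: 75 kegs
  B3–K: 20 kegs
  B3–N: 15 kegs
Total cost = $2515.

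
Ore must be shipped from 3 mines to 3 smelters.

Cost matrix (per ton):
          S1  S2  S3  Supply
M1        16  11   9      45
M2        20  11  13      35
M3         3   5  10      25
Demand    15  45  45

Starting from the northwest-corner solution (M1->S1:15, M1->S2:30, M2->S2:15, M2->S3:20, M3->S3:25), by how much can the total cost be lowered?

360

Current plan cost = 15·16 + 30·11 + 15·11 + 20·13 + 25·10 = 1245.
Optimal plan:
  M1→S3: 45 × 9 = 405
  M2→S2: 35 × 11 = 385
  M3→S1: 15 × 3 = 45
  M3→S2: 10 × 5 = 50
Optimal cost = 885.
Saving = 1245 − 885 = 360.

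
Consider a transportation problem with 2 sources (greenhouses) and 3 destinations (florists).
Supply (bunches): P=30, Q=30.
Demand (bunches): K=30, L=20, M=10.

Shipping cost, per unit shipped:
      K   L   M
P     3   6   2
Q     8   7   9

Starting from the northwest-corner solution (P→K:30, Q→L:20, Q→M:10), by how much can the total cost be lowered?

Current plan cost = 30·3 + 20·7 + 10·9 = 320.
Optimal plan:
  P to K: 20 × 3 = 60
  P to M: 10 × 2 = 20
  Q to K: 10 × 8 = 80
  Q to L: 20 × 7 = 140
Optimal cost = 300.
Saving = 320 − 300 = 20.

20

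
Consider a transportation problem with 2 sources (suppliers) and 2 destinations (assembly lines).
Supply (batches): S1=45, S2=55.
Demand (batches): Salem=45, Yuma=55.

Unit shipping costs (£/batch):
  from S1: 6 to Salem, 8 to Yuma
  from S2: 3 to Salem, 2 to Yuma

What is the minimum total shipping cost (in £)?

380

Optimal allocation:
  S1->Salem: 45 × £6 = £270
  S2->Yuma: 55 × £2 = £110
Total = 270 + 110 = £380.
(Supply check: S1 ships 45; S2 ships 55.)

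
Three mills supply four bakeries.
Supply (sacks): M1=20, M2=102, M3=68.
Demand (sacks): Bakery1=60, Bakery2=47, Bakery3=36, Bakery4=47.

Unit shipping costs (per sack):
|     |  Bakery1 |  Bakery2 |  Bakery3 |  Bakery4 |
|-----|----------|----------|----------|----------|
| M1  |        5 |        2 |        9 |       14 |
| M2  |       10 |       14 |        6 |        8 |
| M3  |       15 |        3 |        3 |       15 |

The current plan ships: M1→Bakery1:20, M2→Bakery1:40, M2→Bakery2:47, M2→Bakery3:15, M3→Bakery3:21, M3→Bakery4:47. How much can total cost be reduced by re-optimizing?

846

Current plan cost = 20·5 + 40·10 + 47·14 + 15·6 + 21·3 + 47·15 = 2016.
Optimal plan:
  M1–Bakery1: 20 × 5 = 100
  M2–Bakery1: 40 × 10 = 400
  M2–Bakery3: 15 × 6 = 90
  M2–Bakery4: 47 × 8 = 376
  M3–Bakery2: 47 × 3 = 141
  M3–Bakery3: 21 × 3 = 63
Optimal cost = 1170.
Saving = 2016 − 1170 = 846.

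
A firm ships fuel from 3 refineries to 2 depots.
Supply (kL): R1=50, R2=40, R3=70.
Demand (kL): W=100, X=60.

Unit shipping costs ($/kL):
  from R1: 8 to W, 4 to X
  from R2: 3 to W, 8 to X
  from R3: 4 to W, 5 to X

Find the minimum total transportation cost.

610

One minimum-cost allocation:
  R1–X: 50 × $4 = $200
  R2–W: 40 × $3 = $120
  R3–W: 60 × $4 = $240
  R3–X: 10 × $5 = $50
Total = 200 + 120 + 240 + 50 = $610.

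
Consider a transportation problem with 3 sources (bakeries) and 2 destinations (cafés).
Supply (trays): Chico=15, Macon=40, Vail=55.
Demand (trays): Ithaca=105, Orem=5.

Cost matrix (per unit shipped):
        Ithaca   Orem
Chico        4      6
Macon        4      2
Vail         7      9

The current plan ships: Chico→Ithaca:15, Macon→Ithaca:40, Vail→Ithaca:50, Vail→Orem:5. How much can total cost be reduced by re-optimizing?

20

Current plan cost = 15·4 + 40·4 + 50·7 + 5·9 = 615.
Optimal plan:
  Chico to Ithaca: 15 × 4 = 60
  Macon to Ithaca: 35 × 4 = 140
  Macon to Orem: 5 × 2 = 10
  Vail to Ithaca: 55 × 7 = 385
Optimal cost = 595.
Saving = 615 − 595 = 20.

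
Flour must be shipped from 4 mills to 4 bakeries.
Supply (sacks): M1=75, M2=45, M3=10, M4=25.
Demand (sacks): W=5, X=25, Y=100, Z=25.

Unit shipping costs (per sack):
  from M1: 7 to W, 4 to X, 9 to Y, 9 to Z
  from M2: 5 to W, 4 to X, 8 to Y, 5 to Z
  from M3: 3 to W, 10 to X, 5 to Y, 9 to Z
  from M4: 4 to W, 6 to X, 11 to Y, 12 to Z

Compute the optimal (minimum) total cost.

One minimum-cost allocation:
  M1–X: 25 sacks
  M1–Y: 50 sacks
  M2–Y: 20 sacks
  M2–Z: 25 sacks
  M3–Y: 10 sacks
  M4–W: 5 sacks
  M4–Y: 20 sacks
Total cost = 1125.
(Supply check: M1 ships 75; M2 ships 45; M3 ships 10; M4 ships 25.)

1125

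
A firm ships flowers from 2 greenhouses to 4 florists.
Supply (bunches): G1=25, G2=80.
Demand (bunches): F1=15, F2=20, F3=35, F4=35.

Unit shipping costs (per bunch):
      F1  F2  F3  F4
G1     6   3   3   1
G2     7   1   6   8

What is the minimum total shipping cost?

440

One minimum-cost allocation:
  G1–F4: 25 × 1 = 25
  G2–F1: 15 × 7 = 105
  G2–F2: 20 × 1 = 20
  G2–F3: 35 × 6 = 210
  G2–F4: 10 × 8 = 80
Total = 25 + 105 + 20 + 210 + 80 = 440.
(Supply check: G1 ships 25; G2 ships 80.)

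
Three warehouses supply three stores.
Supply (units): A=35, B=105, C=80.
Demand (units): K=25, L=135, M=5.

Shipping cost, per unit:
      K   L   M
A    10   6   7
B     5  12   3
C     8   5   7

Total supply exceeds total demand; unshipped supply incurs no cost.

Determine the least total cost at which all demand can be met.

990

One minimum-cost allocation:
  A to L: 35 × 6 = 210
  B to K: 25 × 5 = 125
  B to L: 20 × 12 = 240
  B to M: 5 × 3 = 15
  C to L: 80 × 5 = 400
Total = 210 + 125 + 240 + 15 + 400 = 990.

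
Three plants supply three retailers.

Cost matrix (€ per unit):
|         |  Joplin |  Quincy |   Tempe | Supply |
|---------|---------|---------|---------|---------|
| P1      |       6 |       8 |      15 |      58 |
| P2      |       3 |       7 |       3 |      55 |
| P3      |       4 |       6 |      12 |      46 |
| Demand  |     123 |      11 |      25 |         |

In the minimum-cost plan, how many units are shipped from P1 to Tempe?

0

Optimal shipments:
  P1→Joplin: 47 × €6 = €282
  P1→Quincy: 11 × €8 = €88
  P2→Joplin: 30 × €3 = €90
  P2→Tempe: 25 × €3 = €75
  P3→Joplin: 46 × €4 = €184
Total cost = €719.
The route P1→Tempe is not used.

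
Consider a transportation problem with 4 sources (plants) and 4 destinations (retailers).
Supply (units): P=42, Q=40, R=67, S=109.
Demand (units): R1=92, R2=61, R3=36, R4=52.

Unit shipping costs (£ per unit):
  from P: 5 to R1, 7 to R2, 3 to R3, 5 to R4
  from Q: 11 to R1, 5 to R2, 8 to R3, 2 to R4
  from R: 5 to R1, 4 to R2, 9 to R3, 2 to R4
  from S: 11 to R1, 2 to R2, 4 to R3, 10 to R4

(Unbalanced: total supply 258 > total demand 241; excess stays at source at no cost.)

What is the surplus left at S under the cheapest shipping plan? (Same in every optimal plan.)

17

An optimal plan:
  P→R1: 37 × £5 = £185
  P→R3: 5 × £3 = £15
  Q→R4: 40 × £2 = £80
  R→R1: 55 × £5 = £275
  R→R4: 12 × £2 = £24
  S→R2: 61 × £2 = £122
  S→R3: 31 × £4 = £124
Total cost = £825.
S ships 92 of its 109, leaving 17.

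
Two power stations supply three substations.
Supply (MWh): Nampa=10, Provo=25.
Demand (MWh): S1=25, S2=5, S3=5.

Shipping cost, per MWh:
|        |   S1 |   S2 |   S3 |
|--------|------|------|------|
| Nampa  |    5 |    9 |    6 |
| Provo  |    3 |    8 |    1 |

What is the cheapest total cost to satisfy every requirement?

A cheapest plan:
  Nampa to S1: 5 × 5 = 25
  Nampa to S2: 5 × 9 = 45
  Provo to S1: 20 × 3 = 60
  Provo to S3: 5 × 1 = 5
Total = 25 + 45 + 60 + 5 = 135.

135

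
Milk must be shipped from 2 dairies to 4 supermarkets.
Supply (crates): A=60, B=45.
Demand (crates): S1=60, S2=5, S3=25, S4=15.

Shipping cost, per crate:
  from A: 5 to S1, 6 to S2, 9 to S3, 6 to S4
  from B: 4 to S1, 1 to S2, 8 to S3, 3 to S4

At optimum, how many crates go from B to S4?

15

Optimal shipments:
  A→S1: 35 × 5 = 175
  A→S3: 25 × 9 = 225
  B→S1: 25 × 4 = 100
  B→S2: 5 × 1 = 5
  B→S4: 15 × 3 = 45
Total cost = 550.
So B→S4 carries 15 crates.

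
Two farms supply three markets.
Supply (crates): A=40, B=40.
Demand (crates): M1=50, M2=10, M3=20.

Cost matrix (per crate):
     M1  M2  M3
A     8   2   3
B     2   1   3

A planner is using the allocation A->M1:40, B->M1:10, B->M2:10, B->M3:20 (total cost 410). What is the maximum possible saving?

Current plan cost = 40·8 + 10·2 + 10·1 + 20·3 = 410.
Optimal plan:
  A->M1: 10 × 8 = 80
  A->M2: 10 × 2 = 20
  A->M3: 20 × 3 = 60
  B->M1: 40 × 2 = 80
Optimal cost = 240.
Saving = 410 − 240 = 170.

170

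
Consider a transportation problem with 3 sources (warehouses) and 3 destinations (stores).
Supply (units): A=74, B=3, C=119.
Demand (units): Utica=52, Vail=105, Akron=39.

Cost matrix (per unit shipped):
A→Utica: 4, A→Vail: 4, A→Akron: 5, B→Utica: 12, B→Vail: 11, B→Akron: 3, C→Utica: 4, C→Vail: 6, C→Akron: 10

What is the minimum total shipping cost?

One minimum-cost allocation:
  A->Vail: 38 × 4 = 152
  A->Akron: 36 × 5 = 180
  B->Akron: 3 × 3 = 9
  C->Utica: 52 × 4 = 208
  C->Vail: 67 × 6 = 402
Total = 152 + 180 + 9 + 208 + 402 = 951.

951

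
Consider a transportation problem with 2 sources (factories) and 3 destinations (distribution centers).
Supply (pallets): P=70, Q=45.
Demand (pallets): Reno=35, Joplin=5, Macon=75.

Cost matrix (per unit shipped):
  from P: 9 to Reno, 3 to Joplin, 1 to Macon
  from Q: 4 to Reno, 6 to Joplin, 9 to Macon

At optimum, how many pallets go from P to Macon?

Optimal shipments:
  P to Macon: 70 × 1 = 70
  Q to Reno: 35 × 4 = 140
  Q to Joplin: 5 × 6 = 30
  Q to Macon: 5 × 9 = 45
Total cost = 285.
So P→Macon carries 70 pallets.

70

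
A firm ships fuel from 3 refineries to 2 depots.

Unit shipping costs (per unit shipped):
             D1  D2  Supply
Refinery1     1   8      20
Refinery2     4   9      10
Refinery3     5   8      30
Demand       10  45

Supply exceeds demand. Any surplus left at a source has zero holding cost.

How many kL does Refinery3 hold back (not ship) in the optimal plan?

0

An optimal plan:
  Refinery1 to D1: 10 × 1 = 10
  Refinery1 to D2: 10 × 8 = 80
  Refinery2 to D2: 5 × 9 = 45
  Refinery3 to D2: 30 × 8 = 240
Total cost = 375.
Refinery3 ships 30 of its 30, leaving 0.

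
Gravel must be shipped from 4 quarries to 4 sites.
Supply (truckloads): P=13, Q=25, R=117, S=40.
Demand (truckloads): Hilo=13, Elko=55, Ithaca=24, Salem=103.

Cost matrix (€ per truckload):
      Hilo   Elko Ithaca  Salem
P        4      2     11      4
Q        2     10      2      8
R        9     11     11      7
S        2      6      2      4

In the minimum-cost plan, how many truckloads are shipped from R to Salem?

103

The minimum-cost plan:
  P–Elko: 13 × €2 = €26
  Q–Hilo: 13 × €2 = €26
  Q–Ithaca: 12 × €2 = €24
  R–Elko: 14 × €11 = €154
  R–Salem: 103 × €7 = €721
  S–Elko: 28 × €6 = €168
  S–Ithaca: 12 × €2 = €24
Total cost = €1143.
So R→Salem carries 103 truckloads.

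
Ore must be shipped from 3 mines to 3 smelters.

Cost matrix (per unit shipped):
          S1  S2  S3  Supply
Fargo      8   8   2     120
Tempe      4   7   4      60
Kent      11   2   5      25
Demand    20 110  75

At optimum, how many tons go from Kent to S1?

The minimum-cost plan:
  Fargo to S2: 45 tons
  Fargo to S3: 75 tons
  Tempe to S1: 20 tons
  Tempe to S2: 40 tons
  Kent to S2: 25 tons
Total cost = 920.
The route Kent→S1 is not used.

0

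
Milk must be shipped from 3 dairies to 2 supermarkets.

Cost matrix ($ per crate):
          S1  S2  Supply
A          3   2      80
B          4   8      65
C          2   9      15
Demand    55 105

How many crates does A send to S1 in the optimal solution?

Solving gives:
  A–S2: 80 × $2 = $160
  B–S1: 40 × $4 = $160
  B–S2: 25 × $8 = $200
  C–S1: 15 × $2 = $30
Total cost = $550.
The route A→S1 is not used.

0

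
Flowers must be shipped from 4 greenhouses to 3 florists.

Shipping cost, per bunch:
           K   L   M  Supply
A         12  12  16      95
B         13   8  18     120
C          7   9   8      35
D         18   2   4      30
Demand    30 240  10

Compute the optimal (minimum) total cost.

2415

One minimum-cost allocation:
  A→K: 5 × 12 = 60
  A→L: 90 × 12 = 1080
  B→L: 120 × 8 = 960
  C→K: 25 × 7 = 175
  C→M: 10 × 8 = 80
  D→L: 30 × 2 = 60
Total = 60 + 1080 + 960 + 175 + 80 + 60 = 2415.
(Supply check: A ships 95; B ships 120; C ships 35; D ships 30.)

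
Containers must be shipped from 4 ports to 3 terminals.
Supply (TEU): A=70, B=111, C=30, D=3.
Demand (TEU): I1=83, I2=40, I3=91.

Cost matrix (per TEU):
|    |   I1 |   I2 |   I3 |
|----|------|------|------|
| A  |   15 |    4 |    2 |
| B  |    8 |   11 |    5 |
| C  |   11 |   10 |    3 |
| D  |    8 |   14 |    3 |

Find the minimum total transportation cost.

1123

Optimal allocation:
  A→I2: 40 × 4 = 160
  A→I3: 30 × 2 = 60
  B→I1: 83 × 8 = 664
  B→I3: 28 × 5 = 140
  C→I3: 30 × 3 = 90
  D→I3: 3 × 3 = 9
Total = 160 + 60 + 664 + 140 + 90 + 9 = 1123.
(Supply check: A ships 70; B ships 111; C ships 30; D ships 3.)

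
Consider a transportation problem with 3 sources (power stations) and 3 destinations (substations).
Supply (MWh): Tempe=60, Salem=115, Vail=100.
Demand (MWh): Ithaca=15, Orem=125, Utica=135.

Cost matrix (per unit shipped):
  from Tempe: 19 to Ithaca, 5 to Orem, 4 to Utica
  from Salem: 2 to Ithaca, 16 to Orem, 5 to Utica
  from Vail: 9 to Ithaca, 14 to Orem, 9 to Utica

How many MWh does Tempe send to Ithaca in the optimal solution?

The minimum-cost plan:
  Tempe→Orem: 60 MWh
  Salem→Ithaca: 15 MWh
  Salem→Utica: 100 MWh
  Vail→Orem: 65 MWh
  Vail→Utica: 35 MWh
Total cost = 2055.
The route Tempe→Ithaca is not used.

0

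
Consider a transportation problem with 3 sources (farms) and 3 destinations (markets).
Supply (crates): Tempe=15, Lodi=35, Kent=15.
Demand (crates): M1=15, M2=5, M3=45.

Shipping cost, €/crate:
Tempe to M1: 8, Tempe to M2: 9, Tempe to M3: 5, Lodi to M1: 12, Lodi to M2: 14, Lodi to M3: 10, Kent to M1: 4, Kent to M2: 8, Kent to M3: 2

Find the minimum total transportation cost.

A cheapest plan:
  Tempe–M2: 5 × €9 = €45
  Tempe–M3: 10 × €5 = €50
  Lodi–M1: 15 × €12 = €180
  Lodi–M3: 20 × €10 = €200
  Kent–M3: 15 × €2 = €30
Total = 45 + 50 + 180 + 200 + 30 = €505.

505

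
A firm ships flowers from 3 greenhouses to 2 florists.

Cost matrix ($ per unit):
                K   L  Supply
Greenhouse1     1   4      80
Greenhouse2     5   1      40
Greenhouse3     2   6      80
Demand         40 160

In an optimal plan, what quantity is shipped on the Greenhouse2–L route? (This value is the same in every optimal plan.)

Optimal shipments:
  Greenhouse1 to L: 80 bunches
  Greenhouse2 to L: 40 bunches
  Greenhouse3 to K: 40 bunches
  Greenhouse3 to L: 40 bunches
Total cost = $680.
So Greenhouse2→L carries 40 bunches.

40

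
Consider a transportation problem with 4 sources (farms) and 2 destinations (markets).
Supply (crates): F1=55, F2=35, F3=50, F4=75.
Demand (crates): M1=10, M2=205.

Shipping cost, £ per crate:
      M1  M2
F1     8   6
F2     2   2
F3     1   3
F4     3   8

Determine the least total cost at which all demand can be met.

An optimal shipping plan:
  F1→M2: 55 × £6 = £330
  F2→M2: 35 × £2 = £70
  F3→M2: 50 × £3 = £150
  F4→M1: 10 × £3 = £30
  F4→M2: 65 × £8 = £520
Total = 330 + 70 + 150 + 30 + 520 = £1100.

1100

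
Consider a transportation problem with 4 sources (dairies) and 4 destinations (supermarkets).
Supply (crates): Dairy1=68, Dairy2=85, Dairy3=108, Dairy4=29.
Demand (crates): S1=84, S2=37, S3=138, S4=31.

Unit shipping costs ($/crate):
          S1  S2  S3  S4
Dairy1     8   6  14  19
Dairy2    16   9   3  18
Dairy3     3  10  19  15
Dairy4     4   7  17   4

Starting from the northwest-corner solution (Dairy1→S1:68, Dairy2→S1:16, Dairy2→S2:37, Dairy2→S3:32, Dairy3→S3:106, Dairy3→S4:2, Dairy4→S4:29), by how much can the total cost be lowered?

1684

Current plan cost = 68·8 + 16·16 + 37·9 + 32·3 + 106·19 + 2·15 + 29·4 = $3389.
Optimal plan:
  Dairy1→S2: 15 crates
  Dairy1→S3: 53 crates
  Dairy2→S3: 85 crates
  Dairy3→S1: 84 crates
  Dairy3→S2: 22 crates
  Dairy3→S4: 2 crates
  Dairy4→S4: 29 crates
Optimal cost = $1705.
Saving = 3389 − 1705 = $1684.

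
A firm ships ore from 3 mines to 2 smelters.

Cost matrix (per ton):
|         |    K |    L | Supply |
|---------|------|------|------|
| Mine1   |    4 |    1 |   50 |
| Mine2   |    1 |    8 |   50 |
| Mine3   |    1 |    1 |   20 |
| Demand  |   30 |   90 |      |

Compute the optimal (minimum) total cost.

One minimum-cost allocation:
  Mine1→L: 50 × 1 = 50
  Mine2→K: 30 × 1 = 30
  Mine2→L: 20 × 8 = 160
  Mine3→L: 20 × 1 = 20
Total = 50 + 30 + 160 + 20 = 260.

260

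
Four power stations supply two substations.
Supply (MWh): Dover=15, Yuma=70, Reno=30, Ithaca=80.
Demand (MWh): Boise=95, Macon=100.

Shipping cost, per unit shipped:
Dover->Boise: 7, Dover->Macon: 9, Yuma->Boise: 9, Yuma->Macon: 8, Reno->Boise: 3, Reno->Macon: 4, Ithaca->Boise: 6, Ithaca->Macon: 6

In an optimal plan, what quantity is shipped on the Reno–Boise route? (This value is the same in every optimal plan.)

Optimal shipments:
  Dover→Boise: 15 × 7 = 105
  Yuma→Macon: 70 × 8 = 560
  Reno→Boise: 30 × 3 = 90
  Ithaca→Boise: 50 × 6 = 300
  Ithaca→Macon: 30 × 6 = 180
Total cost = 1235.
So Reno→Boise carries 30 MWh.

30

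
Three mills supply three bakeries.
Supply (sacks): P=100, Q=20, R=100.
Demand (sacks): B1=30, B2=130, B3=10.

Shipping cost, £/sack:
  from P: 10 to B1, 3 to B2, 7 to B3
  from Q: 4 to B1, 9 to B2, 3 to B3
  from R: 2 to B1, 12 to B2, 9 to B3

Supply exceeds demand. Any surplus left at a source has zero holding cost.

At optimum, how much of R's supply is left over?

50

Minimum-cost shipments:
  P to B2: 100 sacks
  Q to B2: 10 sacks
  Q to B3: 10 sacks
  R to B1: 30 sacks
  R to B2: 20 sacks
Total cost = £720.
R ships 50 of its 100, leaving 50.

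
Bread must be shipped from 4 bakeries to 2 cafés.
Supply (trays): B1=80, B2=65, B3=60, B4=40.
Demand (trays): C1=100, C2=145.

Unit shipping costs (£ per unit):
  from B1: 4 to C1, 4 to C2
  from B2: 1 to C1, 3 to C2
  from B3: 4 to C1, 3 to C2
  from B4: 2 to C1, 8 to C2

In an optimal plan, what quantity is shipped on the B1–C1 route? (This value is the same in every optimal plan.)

Solving gives:
  B1 to C2: 80 × £4 = £320
  B2 to C1: 60 × £1 = £60
  B2 to C2: 5 × £3 = £15
  B3 to C2: 60 × £3 = £180
  B4 to C1: 40 × £2 = £80
Total cost = £655.
The route B1→C1 is not used.

0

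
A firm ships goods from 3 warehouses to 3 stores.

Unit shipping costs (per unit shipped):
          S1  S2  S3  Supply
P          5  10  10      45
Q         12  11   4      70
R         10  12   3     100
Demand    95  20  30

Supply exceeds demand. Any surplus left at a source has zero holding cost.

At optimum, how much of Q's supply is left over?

50

An optimal plan:
  P to S1: 45 × 5 = 225
  Q to S2: 20 × 11 = 220
  R to S1: 50 × 10 = 500
  R to S3: 30 × 3 = 90
Total cost = 1035.
Q ships 20 of its 70, leaving 50.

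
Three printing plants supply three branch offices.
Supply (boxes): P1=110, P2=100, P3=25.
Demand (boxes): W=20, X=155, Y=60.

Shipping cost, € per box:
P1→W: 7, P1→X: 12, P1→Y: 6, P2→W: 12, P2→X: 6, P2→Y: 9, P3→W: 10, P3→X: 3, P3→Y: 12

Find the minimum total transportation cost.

1535

One minimum-cost allocation:
  P1–W: 20 × €7 = €140
  P1–X: 30 × €12 = €360
  P1–Y: 60 × €6 = €360
  P2–X: 100 × €6 = €600
  P3–X: 25 × €3 = €75
Total = 140 + 360 + 360 + 600 + 75 = €1535.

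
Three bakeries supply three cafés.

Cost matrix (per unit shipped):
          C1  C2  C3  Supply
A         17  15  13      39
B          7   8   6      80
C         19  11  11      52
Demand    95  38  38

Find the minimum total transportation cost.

One minimum-cost allocation:
  A->C1: 15 × 17 = 255
  A->C3: 24 × 13 = 312
  B->C1: 80 × 7 = 560
  C->C2: 38 × 11 = 418
  C->C3: 14 × 11 = 154
Total = 255 + 312 + 560 + 418 + 154 = 1699.
(Supply check: A ships 39; B ships 80; C ships 52.)

1699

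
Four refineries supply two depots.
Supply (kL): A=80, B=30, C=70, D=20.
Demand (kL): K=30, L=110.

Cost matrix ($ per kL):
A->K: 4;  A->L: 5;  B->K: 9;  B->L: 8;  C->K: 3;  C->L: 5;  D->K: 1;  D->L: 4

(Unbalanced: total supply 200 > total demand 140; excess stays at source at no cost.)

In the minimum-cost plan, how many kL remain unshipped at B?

Minimum-cost shipments:
  A->L: 80 kL
  C->K: 10 kL
  C->L: 30 kL
  D->K: 20 kL
Total cost = $600.
B ships 0 of its 30, leaving 30.

30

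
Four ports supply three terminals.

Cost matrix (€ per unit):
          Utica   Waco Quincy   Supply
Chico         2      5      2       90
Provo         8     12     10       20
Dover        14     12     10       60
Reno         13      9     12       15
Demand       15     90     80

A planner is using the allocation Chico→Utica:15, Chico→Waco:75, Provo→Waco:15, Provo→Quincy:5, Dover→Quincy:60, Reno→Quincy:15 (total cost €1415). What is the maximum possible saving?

Current plan cost = 15·2 + 75·5 + 15·12 + 5·10 + 60·10 + 15·12 = €1415.
Optimal plan:
  Chico->Waco: 10 × €5 = €50
  Chico->Quincy: 80 × €2 = €160
  Provo->Utica: 15 × €8 = €120
  Provo->Waco: 5 × €12 = €60
  Dover->Waco: 60 × €12 = €720
  Reno->Waco: 15 × €9 = €135
Optimal cost = €1245.
Saving = 1415 − 1245 = €170.

170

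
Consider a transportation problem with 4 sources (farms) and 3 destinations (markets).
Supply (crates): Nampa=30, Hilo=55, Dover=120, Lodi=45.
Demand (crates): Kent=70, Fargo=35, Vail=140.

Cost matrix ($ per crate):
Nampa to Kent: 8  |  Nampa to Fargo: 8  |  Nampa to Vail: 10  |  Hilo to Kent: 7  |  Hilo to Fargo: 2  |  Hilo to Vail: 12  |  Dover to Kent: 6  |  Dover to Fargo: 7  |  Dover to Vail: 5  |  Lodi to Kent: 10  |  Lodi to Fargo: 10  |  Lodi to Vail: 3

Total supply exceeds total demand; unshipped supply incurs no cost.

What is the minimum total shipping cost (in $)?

A cheapest plan:
  Nampa to Kent: 25 × $8 = $200
  Hilo to Kent: 20 × $7 = $140
  Hilo to Fargo: 35 × $2 = $70
  Dover to Kent: 25 × $6 = $150
  Dover to Vail: 95 × $5 = $475
  Lodi to Vail: 45 × $3 = $135
Total = 200 + 140 + 70 + 150 + 475 + 135 = $1170.
(Supply check: Nampa ships 25; Hilo ships 55; Dover ships 120; Lodi ships 45.)

1170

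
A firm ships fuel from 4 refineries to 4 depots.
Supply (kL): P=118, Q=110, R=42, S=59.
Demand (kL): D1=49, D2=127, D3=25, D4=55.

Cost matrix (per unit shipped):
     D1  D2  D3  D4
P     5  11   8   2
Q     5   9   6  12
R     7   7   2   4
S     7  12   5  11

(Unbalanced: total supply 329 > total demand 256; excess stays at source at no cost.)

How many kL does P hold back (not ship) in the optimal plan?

An optimal plan:
  P–D1: 49 kL
  P–D4: 55 kL
  Q–D2: 110 kL
  R–D2: 17 kL
  R–D3: 25 kL
Total cost = 1514.
P ships 104 of its 118, leaving 14.

14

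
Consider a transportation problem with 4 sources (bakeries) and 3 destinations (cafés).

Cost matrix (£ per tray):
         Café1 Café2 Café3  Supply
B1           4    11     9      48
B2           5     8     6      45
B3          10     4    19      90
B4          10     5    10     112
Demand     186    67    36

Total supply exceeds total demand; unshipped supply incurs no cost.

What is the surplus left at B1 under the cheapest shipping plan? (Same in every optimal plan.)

0

An optimal plan:
  B1–Café1: 48 × £4 = £192
  B2–Café1: 45 × £5 = £225
  B3–Café1: 23 × £10 = £230
  B3–Café2: 67 × £4 = £268
  B4–Café1: 70 × £10 = £700
  B4–Café3: 36 × £10 = £360
Total cost = £1975.
B1 ships 48 of its 48, leaving 0.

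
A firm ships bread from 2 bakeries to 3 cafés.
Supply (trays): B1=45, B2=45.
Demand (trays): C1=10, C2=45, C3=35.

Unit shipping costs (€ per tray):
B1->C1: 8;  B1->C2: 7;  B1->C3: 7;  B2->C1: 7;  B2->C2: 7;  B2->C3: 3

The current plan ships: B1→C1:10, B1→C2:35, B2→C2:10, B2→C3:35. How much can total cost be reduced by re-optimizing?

10

Current plan cost = 10·8 + 35·7 + 10·7 + 35·3 = €500.
Optimal plan:
  B1–C2: 45 trays
  B2–C1: 10 trays
  B2–C3: 35 trays
Optimal cost = €490.
Saving = 500 − 490 = €10.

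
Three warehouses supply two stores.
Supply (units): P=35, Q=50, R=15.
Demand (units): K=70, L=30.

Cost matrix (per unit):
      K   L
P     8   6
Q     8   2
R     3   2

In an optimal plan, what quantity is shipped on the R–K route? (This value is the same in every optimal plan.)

15

The minimum-cost plan:
  P–K: 35 × 8 = 280
  Q–K: 20 × 8 = 160
  Q–L: 30 × 2 = 60
  R–K: 15 × 3 = 45
Total cost = 545.
So R→K carries 15 units.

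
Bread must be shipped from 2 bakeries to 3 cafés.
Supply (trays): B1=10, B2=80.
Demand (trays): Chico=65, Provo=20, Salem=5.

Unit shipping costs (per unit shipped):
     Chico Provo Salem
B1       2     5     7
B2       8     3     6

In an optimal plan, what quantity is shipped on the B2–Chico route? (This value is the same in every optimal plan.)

55

Optimal shipments:
  B1->Chico: 10 trays
  B2->Chico: 55 trays
  B2->Provo: 20 trays
  B2->Salem: 5 trays
Total cost = 550.
So B2→Chico carries 55 trays.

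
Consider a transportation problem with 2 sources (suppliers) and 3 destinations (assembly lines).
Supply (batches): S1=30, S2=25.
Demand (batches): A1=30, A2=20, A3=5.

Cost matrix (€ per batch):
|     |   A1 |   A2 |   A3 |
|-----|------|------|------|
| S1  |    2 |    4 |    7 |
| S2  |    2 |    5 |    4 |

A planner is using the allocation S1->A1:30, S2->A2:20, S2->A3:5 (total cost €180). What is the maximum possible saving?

Current plan cost = 30·2 + 20·5 + 5·4 = €180.
Optimal plan:
  S1–A1: 10 × €2 = €20
  S1–A2: 20 × €4 = €80
  S2–A1: 20 × €2 = €40
  S2–A3: 5 × €4 = €20
Optimal cost = €160.
Saving = 180 − 160 = €20.

20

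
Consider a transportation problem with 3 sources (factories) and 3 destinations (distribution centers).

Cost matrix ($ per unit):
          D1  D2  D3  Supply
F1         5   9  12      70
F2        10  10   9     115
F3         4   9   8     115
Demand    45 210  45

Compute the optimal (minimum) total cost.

2545

Optimal allocation:
  F1 to D2: 70 × $9 = $630
  F2 to D2: 70 × $10 = $700
  F2 to D3: 45 × $9 = $405
  F3 to D1: 45 × $4 = $180
  F3 to D2: 70 × $9 = $630
Total = 630 + 700 + 405 + 180 + 630 = $2545.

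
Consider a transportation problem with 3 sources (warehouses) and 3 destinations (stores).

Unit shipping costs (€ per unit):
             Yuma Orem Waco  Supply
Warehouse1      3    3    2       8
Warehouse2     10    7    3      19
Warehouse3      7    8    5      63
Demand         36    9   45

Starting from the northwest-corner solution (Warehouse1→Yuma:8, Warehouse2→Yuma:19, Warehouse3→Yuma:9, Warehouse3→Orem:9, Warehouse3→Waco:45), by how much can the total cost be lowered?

103

Current plan cost = 8·3 + 19·10 + 9·7 + 9·8 + 45·5 = €574.
Optimal plan:
  Warehouse1->Orem: 8 × €3 = €24
  Warehouse2->Waco: 19 × €3 = €57
  Warehouse3->Yuma: 36 × €7 = €252
  Warehouse3->Orem: 1 × €8 = €8
  Warehouse3->Waco: 26 × €5 = €130
Optimal cost = €471.
Saving = 574 − 471 = €103.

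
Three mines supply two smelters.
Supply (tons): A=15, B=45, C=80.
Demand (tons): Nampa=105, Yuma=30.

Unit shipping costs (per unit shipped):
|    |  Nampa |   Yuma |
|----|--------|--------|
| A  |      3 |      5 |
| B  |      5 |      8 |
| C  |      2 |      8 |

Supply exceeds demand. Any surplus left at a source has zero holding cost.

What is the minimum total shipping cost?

An optimal shipping plan:
  A to Yuma: 15 × 5 = 75
  B to Nampa: 25 × 5 = 125
  B to Yuma: 15 × 8 = 120
  C to Nampa: 80 × 2 = 160
Total = 75 + 125 + 120 + 160 = 480.

480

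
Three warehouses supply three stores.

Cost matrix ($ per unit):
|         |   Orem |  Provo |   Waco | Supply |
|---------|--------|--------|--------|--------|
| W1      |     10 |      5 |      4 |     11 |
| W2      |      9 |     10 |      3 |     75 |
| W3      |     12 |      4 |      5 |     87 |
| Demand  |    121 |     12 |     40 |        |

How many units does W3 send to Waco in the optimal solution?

The minimum-cost plan:
  W1→Orem: 11 × $10 = $110
  W2→Orem: 75 × $9 = $675
  W3→Orem: 35 × $12 = $420
  W3→Provo: 12 × $4 = $48
  W3→Waco: 40 × $5 = $200
Total cost = $1453.
So W3→Waco carries 40 units.

40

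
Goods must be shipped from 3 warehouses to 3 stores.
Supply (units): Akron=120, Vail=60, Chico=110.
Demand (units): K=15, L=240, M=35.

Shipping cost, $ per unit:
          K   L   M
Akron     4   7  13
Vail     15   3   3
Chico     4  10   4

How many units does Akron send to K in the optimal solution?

Optimal shipments:
  Akron–L: 120 × $7 = $840
  Vail–L: 60 × $3 = $180
  Chico–K: 15 × $4 = $60
  Chico–L: 60 × $10 = $600
  Chico–M: 35 × $4 = $140
Total cost = $1820.
The route Akron→K is not used.

0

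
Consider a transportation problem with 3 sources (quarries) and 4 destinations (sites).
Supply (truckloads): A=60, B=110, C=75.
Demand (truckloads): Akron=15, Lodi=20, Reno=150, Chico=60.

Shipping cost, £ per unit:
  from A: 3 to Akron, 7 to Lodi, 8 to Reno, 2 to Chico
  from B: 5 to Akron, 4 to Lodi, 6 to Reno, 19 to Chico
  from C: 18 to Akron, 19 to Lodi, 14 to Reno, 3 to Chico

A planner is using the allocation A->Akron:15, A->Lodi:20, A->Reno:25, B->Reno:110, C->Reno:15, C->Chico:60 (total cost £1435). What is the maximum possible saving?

20

Current plan cost = 15·3 + 20·7 + 25·8 + 110·6 + 15·14 + 60·3 = £1435.
Optimal plan:
  A to Akron: 15 × £3 = £45
  A to Reno: 45 × £8 = £360
  B to Lodi: 20 × £4 = £80
  B to Reno: 90 × £6 = £540
  C to Reno: 15 × £14 = £210
  C to Chico: 60 × £3 = £180
Optimal cost = £1415.
Saving = 1435 − 1415 = £20.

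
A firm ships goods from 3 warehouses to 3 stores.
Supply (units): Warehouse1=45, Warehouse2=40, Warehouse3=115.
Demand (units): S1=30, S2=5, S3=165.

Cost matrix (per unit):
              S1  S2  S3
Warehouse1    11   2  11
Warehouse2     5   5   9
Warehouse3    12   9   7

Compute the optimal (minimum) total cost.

1495

One minimum-cost allocation:
  Warehouse1→S2: 5 × 2 = 10
  Warehouse1→S3: 40 × 11 = 440
  Warehouse2→S1: 30 × 5 = 150
  Warehouse2→S3: 10 × 9 = 90
  Warehouse3→S3: 115 × 7 = 805
Total = 10 + 440 + 150 + 90 + 805 = 1495.
(Supply check: Warehouse1 ships 45; Warehouse2 ships 40; Warehouse3 ships 115.)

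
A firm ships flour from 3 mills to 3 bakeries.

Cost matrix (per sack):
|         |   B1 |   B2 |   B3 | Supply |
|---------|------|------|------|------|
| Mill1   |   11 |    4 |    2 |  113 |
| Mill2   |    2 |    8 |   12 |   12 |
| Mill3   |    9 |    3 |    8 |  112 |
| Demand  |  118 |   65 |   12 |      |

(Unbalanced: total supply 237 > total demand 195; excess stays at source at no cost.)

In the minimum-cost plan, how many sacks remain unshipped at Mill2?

0

Minimum-cost shipments:
  Mill1 to B2: 59 sacks
  Mill1 to B3: 12 sacks
  Mill2 to B1: 12 sacks
  Mill3 to B1: 106 sacks
  Mill3 to B2: 6 sacks
Total cost = 1256.
Mill2 ships 12 of its 12, leaving 0.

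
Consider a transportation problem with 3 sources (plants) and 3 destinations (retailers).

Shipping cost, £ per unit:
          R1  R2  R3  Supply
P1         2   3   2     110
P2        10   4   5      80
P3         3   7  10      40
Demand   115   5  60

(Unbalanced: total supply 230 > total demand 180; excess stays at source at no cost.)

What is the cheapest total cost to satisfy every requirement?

Optimal allocation:
  P1 to R1: 75 units
  P1 to R3: 35 units
  P2 to R2: 5 units
  P2 to R3: 25 units
  P3 to R1: 40 units
Total cost = £485.

485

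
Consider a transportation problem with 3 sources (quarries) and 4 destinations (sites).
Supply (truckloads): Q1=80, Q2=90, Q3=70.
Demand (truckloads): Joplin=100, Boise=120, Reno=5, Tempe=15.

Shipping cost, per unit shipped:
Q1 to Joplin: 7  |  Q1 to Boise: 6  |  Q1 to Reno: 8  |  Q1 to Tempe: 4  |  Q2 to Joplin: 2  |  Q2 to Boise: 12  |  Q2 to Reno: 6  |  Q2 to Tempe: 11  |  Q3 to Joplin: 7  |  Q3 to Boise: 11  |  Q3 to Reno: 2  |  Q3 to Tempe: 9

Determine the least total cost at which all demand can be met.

An optimal shipping plan:
  Q1–Boise: 80 × 6 = 480
  Q2–Joplin: 90 × 2 = 180
  Q3–Joplin: 10 × 7 = 70
  Q3–Boise: 40 × 11 = 440
  Q3–Reno: 5 × 2 = 10
  Q3–Tempe: 15 × 9 = 135
Total = 480 + 180 + 70 + 440 + 10 + 135 = 1315.

1315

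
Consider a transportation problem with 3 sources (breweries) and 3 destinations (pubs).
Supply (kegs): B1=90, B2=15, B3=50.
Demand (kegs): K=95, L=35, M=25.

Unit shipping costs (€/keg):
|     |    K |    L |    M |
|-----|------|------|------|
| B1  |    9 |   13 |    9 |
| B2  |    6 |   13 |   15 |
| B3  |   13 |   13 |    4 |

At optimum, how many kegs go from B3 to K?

0

Solving gives:
  B1 to K: 80 × €9 = €720
  B1 to L: 10 × €13 = €130
  B2 to K: 15 × €6 = €90
  B3 to L: 25 × €13 = €325
  B3 to M: 25 × €4 = €100
Total cost = €1365.
The route B3→K is not used.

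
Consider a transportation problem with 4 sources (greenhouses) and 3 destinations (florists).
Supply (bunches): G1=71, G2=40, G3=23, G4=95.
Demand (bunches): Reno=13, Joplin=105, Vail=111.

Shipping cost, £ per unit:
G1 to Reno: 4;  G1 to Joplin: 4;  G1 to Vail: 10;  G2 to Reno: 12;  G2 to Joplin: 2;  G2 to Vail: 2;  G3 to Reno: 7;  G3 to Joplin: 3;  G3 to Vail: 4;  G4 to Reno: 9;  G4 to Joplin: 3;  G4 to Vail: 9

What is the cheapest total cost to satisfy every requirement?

1029

One minimum-cost allocation:
  G1 to Reno: 13 × £4 = £52
  G1 to Joplin: 58 × £4 = £232
  G2 to Vail: 40 × £2 = £80
  G3 to Vail: 23 × £4 = £92
  G4 to Joplin: 47 × £3 = £141
  G4 to Vail: 48 × £9 = £432
Total = 52 + 232 + 80 + 92 + 141 + 432 = £1029.
(Supply check: G1 ships 71; G2 ships 40; G3 ships 23; G4 ships 95.)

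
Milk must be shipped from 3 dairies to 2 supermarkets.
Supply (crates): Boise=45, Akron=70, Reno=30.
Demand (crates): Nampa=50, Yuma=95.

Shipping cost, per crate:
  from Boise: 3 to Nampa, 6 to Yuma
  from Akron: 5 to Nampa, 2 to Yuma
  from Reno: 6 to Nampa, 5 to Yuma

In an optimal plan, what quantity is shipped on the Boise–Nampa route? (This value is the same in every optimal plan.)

Optimal shipments:
  Boise->Nampa: 45 crates
  Akron->Yuma: 70 crates
  Reno->Nampa: 5 crates
  Reno->Yuma: 25 crates
Total cost = 430.
So Boise→Nampa carries 45 crates.

45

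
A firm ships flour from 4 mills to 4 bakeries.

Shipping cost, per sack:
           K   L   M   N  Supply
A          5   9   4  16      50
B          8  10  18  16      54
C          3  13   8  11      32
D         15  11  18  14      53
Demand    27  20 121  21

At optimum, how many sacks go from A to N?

Optimal shipments:
  A->M: 50 × 4 = 200
  B->K: 27 × 8 = 216
  B->L: 20 × 10 = 200
  B->M: 7 × 18 = 126
  C->M: 32 × 8 = 256
  D->M: 32 × 18 = 576
  D->N: 21 × 14 = 294
Total cost = 1868.
The route A→N is not used.

0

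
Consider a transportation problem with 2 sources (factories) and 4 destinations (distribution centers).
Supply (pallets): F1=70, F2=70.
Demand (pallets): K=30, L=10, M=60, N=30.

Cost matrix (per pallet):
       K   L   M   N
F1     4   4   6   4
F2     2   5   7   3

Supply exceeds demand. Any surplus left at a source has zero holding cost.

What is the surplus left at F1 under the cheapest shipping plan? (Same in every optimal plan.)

0

An optimal plan:
  F1–L: 10 × 4 = 40
  F1–M: 60 × 6 = 360
  F2–K: 30 × 2 = 60
  F2–N: 30 × 3 = 90
Total cost = 550.
F1 ships 70 of its 70, leaving 0.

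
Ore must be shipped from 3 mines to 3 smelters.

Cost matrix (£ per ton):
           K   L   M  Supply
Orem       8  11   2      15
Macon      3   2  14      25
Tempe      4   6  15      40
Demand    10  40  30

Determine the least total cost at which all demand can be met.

Optimal allocation:
  Orem–M: 15 tons
  Macon–L: 25 tons
  Tempe–K: 10 tons
  Tempe–L: 15 tons
  Tempe–M: 15 tons
Total cost = £435.
(Supply check: Orem ships 15; Macon ships 25; Tempe ships 40.)

435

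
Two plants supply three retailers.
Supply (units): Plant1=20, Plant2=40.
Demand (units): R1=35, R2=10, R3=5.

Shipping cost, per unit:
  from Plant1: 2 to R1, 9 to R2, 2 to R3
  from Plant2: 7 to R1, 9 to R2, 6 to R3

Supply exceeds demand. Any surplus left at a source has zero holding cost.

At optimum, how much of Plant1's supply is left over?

0

An optimal plan:
  Plant1->R1: 20 × 2 = 40
  Plant2->R1: 15 × 7 = 105
  Plant2->R2: 10 × 9 = 90
  Plant2->R3: 5 × 6 = 30
Total cost = 265.
Plant1 ships 20 of its 20, leaving 0.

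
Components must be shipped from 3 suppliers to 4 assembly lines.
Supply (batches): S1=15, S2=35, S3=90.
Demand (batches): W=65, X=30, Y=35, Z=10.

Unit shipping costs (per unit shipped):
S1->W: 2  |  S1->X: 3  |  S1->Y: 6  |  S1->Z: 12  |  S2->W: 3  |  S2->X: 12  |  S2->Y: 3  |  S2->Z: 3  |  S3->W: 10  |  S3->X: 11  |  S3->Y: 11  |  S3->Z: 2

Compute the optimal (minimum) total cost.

Optimal allocation:
  S1->X: 15 × 3 = 45
  S2->Y: 35 × 3 = 105
  S3->W: 65 × 10 = 650
  S3->X: 15 × 11 = 165
  S3->Z: 10 × 2 = 20
Total = 45 + 105 + 650 + 165 + 20 = 985.

985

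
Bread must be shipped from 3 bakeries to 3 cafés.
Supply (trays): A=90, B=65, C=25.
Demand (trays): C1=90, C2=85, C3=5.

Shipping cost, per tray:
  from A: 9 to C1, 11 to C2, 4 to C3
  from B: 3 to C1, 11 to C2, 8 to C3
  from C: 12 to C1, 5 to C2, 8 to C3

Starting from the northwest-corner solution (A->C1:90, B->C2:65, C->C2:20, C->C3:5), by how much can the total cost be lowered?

Current plan cost = 90·9 + 65·11 + 20·5 + 5·8 = 1665.
Optimal plan:
  A→C1: 25 × 9 = 225
  A→C2: 60 × 11 = 660
  A→C3: 5 × 4 = 20
  B→C1: 65 × 3 = 195
  C→C2: 25 × 5 = 125
Optimal cost = 1225.
Saving = 1665 − 1225 = 440.

440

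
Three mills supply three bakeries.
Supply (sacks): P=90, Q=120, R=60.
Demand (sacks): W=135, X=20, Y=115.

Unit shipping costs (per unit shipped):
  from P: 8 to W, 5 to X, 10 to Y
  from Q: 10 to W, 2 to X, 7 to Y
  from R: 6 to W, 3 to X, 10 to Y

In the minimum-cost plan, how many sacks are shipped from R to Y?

0

Solving gives:
  P→W: 75 × 8 = 600
  P→Y: 15 × 10 = 150
  Q→X: 20 × 2 = 40
  Q→Y: 100 × 7 = 700
  R→W: 60 × 6 = 360
Total cost = 1850.
The route R→Y is not used.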